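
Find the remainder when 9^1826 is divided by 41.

40

Square-and-reduce mod 41: 9^1≡9, 9^2≡40, 9^4≡1, 9^8≡1, 9^16≡1, 9^32≡1, 9^64≡1, 9^128≡1, 9^256≡1, 9^512≡1, 9^1024≡1.
Since 1826 = 2 + 32 + 256 + 512 + 1024 in binary, 9^1826 ≡ 40·1·1·1·1 ≡ 40 (mod 41).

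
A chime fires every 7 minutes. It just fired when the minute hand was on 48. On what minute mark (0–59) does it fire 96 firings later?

96·7 = 672.
672 mod 60 = 12 (since 11·60 = 660).
(48 + 12) mod 60 = 0.

0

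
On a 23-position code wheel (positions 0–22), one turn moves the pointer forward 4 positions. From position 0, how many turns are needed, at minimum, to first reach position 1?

6

4·6 = 24 = 1·23 + 1, so 4⁻¹ ≡ 6 (mod 23).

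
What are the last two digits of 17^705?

Square-and-reduce mod 100: 17^1≡17, 17^2≡89, 17^4≡21, 17^8≡41, 17^16≡81, 17^32≡61, 17^64≡21, 17^128≡41, 17^256≡81, 17^512≡61.
Since 705 = 1 + 64 + 128 + 512 in binary, 17^705 ≡ 17·21·41·61 ≡ 57 (mod 100).

57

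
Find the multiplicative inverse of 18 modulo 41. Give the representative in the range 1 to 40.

18·16 = 288 = 7·41 + 1, so 18⁻¹ ≡ 16 (mod 41).

16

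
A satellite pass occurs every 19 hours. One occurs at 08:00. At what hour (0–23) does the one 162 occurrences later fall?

14

162·19 = 3078.
Dividing 3078 by 24 gives quotient 128 and remainder 6.
(8 + 6) mod 24 = 14.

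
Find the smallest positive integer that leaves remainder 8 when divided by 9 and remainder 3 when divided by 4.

Since 4·7 ≡ 1 (mod 9), take x = 3 + 4·((8−3)·7 mod 9) = 3 + 4·8 = 35.
Check: 35 mod 9 = 8, 35 mod 4 = 3.

35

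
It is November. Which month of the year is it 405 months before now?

Dividing 405 by 12 gives quotient 33 and remainder 9.
November − 9 months → February.

February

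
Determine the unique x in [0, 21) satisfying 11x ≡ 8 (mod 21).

The inverse of 11 mod 21 is 2 (since 11·2 = 22 ≡ 1).
Multiplying both sides by 2: x ≡ 2·8 = 16 ≡ 16 (mod 21).

16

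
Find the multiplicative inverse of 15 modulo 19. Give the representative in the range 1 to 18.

15·14 = 210 = 11·19 + 1, so 15⁻¹ ≡ 14 (mod 19).

14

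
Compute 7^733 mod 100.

7

By repeated squaring mod 100: 7^1≡7, 7^2≡49, 7^4≡1, 7^8≡1, 7^16≡1, 7^32≡1, 7^64≡1, 7^128≡1, 7^256≡1, 7^512≡1.
733 = 1 + 4 + 8 + 16 + 64 + 128 + 512, so 7^733 ≡ 7·1·1·1·1·1·1 ≡ 7 (mod 100).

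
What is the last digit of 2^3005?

2

Last digits of 2^n: 2, 4, 8, 6 (period 4).
3005 leaves remainder 1 on division by 4, so 2^3005 ends in 2.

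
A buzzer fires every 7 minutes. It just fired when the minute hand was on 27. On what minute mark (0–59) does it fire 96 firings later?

39

96·7 = 672.
672 mod 60 = 12 (since 11·60 = 660).
(27 + 12) mod 60 = 39.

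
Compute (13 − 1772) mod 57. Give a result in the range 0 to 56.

Dividing 1772 by 57 gives quotient 31 and remainder 5.
(13 − 5) mod 57 = 8.

8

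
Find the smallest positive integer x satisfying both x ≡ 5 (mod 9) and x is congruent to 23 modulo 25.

x ≡ 5 (mod 9) gives x ∈ {5, 14, 23}.
The first of these with x mod 25 = 23 is 23.

23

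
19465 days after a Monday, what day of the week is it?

Dividing 19465 by 7 gives quotient 2780 and remainder 5.
Monday + 5 days → Saturday.

Saturday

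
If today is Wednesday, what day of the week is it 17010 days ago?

Wednesday

17010 − 2430·7 = 0, so 17010 ≡ 0 (mod 7).
Wednesday − 0 days → Wednesday.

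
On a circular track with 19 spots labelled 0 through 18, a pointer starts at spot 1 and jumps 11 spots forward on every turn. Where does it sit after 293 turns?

13

293·11 = 3223.
3223 mod 19 = 12 (since 169·19 = 3211).
(1 + 12) mod 19 = 13.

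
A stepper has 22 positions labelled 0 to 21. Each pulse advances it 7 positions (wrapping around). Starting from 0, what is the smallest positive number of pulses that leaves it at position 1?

7·19 = 133 = 6·22 + 1, so 7⁻¹ ≡ 19 (mod 22).

19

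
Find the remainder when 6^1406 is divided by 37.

36

Square-and-reduce mod 37: 6^1≡6, 6^2≡36, 6^4≡1, 6^8≡1, 6^16≡1, 6^32≡1, 6^64≡1, 6^128≡1, 6^256≡1, 6^512≡1, 6^1024≡1.
Since 1406 = 2 + 4 + 8 + 16 + 32 + 64 + 256 + 1024 in binary, 6^1406 ≡ 36·1·1·1·1·1·1·1 ≡ 36 (mod 37).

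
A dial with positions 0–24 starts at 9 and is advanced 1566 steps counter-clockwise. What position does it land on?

1566 − 62·25 = 16, so 1566 ≡ 16 (mod 25).
(9 − 16) mod 25 = 18.

18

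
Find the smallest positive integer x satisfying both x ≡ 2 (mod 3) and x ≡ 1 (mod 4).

5

Since 4·1 ≡ 1 (mod 3), take x = 1 + 4·((2−1)·1 mod 3) = 1 + 4·1 = 5.
Check: 5 mod 3 = 2, 5 mod 4 = 1.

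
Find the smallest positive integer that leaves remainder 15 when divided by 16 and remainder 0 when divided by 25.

175

Since 25·9 ≡ 1 (mod 16), take x = 0 + 25·((15−0)·9 mod 16) = 0 + 25·7 = 175.
Check: 175 mod 16 = 15, 175 mod 25 = 0.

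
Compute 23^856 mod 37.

Successive squares of 23 mod 37: 23^1≡23, 23^2≡11, 23^4≡10, 23^8≡26, 23^16≡10, 23^32≡26, 23^64≡10, 23^128≡26, 23^256≡10, 23^512≡26.
Since 856 = 8 + 16 + 64 + 256 + 512 in binary, 23^856 ≡ 26·10·10·10·26 ≡ 10 (mod 37).

10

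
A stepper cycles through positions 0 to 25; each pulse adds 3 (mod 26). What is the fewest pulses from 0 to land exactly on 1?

9

3·9 = 27 = 1·26 + 1, so 3⁻¹ ≡ 9 (mod 26).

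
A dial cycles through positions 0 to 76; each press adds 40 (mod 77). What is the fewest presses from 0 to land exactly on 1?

52

77 = 1·40 + 37
40 = 1·37 + 3
37 = 12·3 + 1
3 = 3·1 + 0
Back-substituting gives 40·52 ≡ 1 (mod 77).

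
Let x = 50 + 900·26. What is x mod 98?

28

900·26 = 23400.
Dividing 23400 by 98 gives quotient 238 and remainder 76.
(50 + 76) mod 98 = 28.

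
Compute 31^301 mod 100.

31

Square-and-reduce mod 100: 31^1≡31, 31^2≡61, 31^4≡21, 31^8≡41, 31^16≡81, 31^32≡61, 31^64≡21, 31^128≡41, 31^256≡81.
Since 301 = 1 + 4 + 8 + 32 + 256 in binary, 31^301 ≡ 31·21·41·61·81 ≡ 31 (mod 100).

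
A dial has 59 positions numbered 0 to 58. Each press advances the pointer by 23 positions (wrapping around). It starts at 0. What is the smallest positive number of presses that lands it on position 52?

51

The inverse of 23 mod 59 is 18 (since 23·18 = 414 ≡ 1).
So x ≡ 18·52 = 936 ≡ 51 (mod 59).
Check: 23·51 = 1173 = 19·59 + 52.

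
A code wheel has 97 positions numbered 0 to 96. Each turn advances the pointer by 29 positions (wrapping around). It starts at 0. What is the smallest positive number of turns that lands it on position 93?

The inverse of 29 mod 97 is 87 (since 29·87 = 2523 ≡ 1).
So x ≡ 87·93 = 8091 ≡ 40 (mod 97).
Check: 29·40 = 1160 = 11·97 + 93.

40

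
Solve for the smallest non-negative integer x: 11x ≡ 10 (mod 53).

11⁻¹ ≡ 29 (mod 53) because 11·29 = 319 = 6·53 + 1.
So x ≡ 29·10 = 290 ≡ 25 (mod 53).

25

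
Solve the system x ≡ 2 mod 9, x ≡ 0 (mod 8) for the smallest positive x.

x ≡ 0 (mod 8) gives x ∈ {0, 8, 16, 24, 32, 40, 48, 56}.
The first of these with x mod 9 = 2 is 56.

56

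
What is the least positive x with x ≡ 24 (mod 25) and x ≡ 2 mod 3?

74

Since 3·17 ≡ 1 (mod 25), take x = 2 + 3·((24−2)·17 mod 25) = 2 + 3·24 = 74.
Check: 74 mod 25 = 24, 74 mod 3 = 2.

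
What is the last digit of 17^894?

9

Last digits of 7^n: 7, 9, 3, 1 (period 4).
894 leaves remainder 2 on division by 4, so 17^894 ends in 9.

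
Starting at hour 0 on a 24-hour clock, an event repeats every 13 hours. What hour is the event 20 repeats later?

20·13 = 260.
260 mod 24 = 20 (since 10·24 = 240).
(0 + 20) mod 24 = 20.

20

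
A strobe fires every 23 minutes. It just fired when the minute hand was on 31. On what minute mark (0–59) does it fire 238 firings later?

45

238·23 = 5474.
5474 = 91·60 + 14, so 5474 mod 60 = 14.
(31 + 14) mod 60 = 45.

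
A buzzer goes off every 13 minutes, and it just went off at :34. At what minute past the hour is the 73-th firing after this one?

23

73·13 = 949.
Dividing 949 by 60 gives quotient 15 and remainder 49.
(34 + 49) mod 60 = 23.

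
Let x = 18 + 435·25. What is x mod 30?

435·25 = 10875.
10875 − 362·30 = 15, so 10875 ≡ 15 (mod 30).
(18 + 15) mod 30 = 3.

3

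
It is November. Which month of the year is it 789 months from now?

August

Dividing 789 by 12 gives quotient 65 and remainder 9.
November + 9 months → August.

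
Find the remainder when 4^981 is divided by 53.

By repeated squaring mod 53: 4^1≡4, 4^2≡16, 4^4≡44, 4^8≡28, 4^16≡42, 4^32≡15, 4^64≡13, 4^128≡10, 4^256≡47, 4^512≡36.
981 = 1 + 4 + 16 + 64 + 128 + 256 + 512, so 4^981 ≡ 4·44·42·13·10·47·36 ≡ 38 (mod 53).

38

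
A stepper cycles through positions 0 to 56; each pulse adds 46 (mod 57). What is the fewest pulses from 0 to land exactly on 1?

57 = 1·46 + 11
46 = 4·11 + 2
11 = 5·2 + 1
2 = 2·1 + 0
Back-substituting gives 46·31 ≡ 1 (mod 57).

31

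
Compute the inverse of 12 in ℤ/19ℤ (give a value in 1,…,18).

8

19 = 1·12 + 7
12 = 1·7 + 5
7 = 1·5 + 2
5 = 2·2 + 1
2 = 2·1 + 0
Back-substituting gives 12·8 ≡ 1 (mod 19).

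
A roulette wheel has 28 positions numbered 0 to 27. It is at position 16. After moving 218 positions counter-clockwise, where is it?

22

218 mod 28 = 22 (since 7·28 = 196).
(16 − 22) mod 28 = 22.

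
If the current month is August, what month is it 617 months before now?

March

Dividing 617 by 12 gives quotient 51 and remainder 5.
August − 5 months → March.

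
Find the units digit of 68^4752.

Powers of 8 mod 10 repeat with period 4: 8, 4, 2, 6.
4752 leaves remainder 0 on division by 4, so 68^4752 ends in 6.

6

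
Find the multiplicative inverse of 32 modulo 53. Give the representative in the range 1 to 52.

5

32·5 = 160 = 3·53 + 1, so 32⁻¹ ≡ 5 (mod 53).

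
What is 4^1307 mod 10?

Powers of 4 mod 10 repeat with period 2: 4, 6.
1307 leaves remainder 1 on division by 2, so 4^1307 ends in 4.

4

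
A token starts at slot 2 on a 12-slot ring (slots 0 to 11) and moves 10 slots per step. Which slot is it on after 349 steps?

349·10 = 3490.
Dividing 3490 by 12 gives quotient 290 and remainder 10.
(2 + 10) mod 12 = 0.

0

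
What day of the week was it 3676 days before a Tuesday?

Monday

3676 = 525·7 + 1, so 3676 mod 7 = 1.
Tuesday − 1 day → Monday.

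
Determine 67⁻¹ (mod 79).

67·46 = 3082 = 39·79 + 1, so 67⁻¹ ≡ 46 (mod 79).

46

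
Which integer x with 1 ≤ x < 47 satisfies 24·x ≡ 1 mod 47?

47 = 1·24 + 23
24 = 1·23 + 1
23 = 23·1 + 0
Back-substituting gives 24·2 ≡ 1 (mod 47).

2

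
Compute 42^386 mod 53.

Square-and-reduce mod 53: 42^1≡42, 42^2≡15, 42^4≡13, 42^8≡10, 42^16≡47, 42^32≡36, 42^64≡24, 42^128≡46, 42^256≡49.
Since 386 = 2 + 128 + 256 in binary, 42^386 ≡ 15·46·49 ≡ 49 (mod 53).

49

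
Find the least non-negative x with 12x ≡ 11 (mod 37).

12⁻¹ ≡ 34 (mod 37) because 12·34 = 408 = 11·37 + 1.
Multiplying both sides by 34: x ≡ 34·11 = 374 ≡ 4 (mod 37).
Check: 12·4 = 48 = 1·37 + 11.

4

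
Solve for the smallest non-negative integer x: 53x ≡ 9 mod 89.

22

53⁻¹ ≡ 42 (mod 89) because 53·42 = 2226 = 25·89 + 1.
So x ≡ 42·9 = 378 ≡ 22 (mod 89).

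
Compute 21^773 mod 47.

Square-and-reduce mod 47: 21^1≡21, 21^2≡18, 21^4≡42, 21^8≡25, 21^16≡14, 21^32≡8, 21^64≡17, 21^128≡7, 21^256≡2, 21^512≡4.
Since 773 = 1 + 4 + 256 + 512 in binary, 21^773 ≡ 21·42·2·4 ≡ 6 (mod 47).

6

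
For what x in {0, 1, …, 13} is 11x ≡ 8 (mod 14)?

2

11⁻¹ ≡ 9 (mod 14) because 11·9 = 99 = 7·14 + 1.
Multiplying both sides by 9: x ≡ 9·8 = 72 ≡ 2 (mod 14).
Check: 11·2 = 22 = 1·14 + 8.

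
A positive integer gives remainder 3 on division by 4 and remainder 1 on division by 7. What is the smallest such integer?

x ≡ 3 (mod 4) gives x ∈ {3, 7, 11, 15}.
The first of these with x mod 7 = 1 is 15.

15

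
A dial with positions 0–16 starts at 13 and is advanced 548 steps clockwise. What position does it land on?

Dividing 548 by 17 gives quotient 32 and remainder 4.
(13 + 4) mod 17 = 0.

0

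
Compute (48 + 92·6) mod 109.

92·6 = 552.
Dividing 552 by 109 gives quotient 5 and remainder 7.
(48 + 7) mod 109 = 55.

55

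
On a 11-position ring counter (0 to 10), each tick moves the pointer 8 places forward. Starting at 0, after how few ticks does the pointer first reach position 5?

8⁻¹ ≡ 7 (mod 11) because 8·7 = 56 = 5·11 + 1.
So x ≡ 7·5 = 35 ≡ 2 (mod 11).
Check: 8·2 = 16 = 1·11 + 5.

2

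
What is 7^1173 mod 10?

Last digits of 7^n: 7, 9, 3, 1 (period 4).
1173 leaves remainder 1 on division by 4, so 7^1173 ends in 7.

7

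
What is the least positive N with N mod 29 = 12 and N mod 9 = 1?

x ≡ 1 (mod 9) gives x ∈ {1, 10, 19, 28, 37, 46, 55, 64, …}.
The first of these with x mod 29 = 12 is 244.

244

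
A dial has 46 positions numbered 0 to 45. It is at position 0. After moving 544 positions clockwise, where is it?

544 − 11·46 = 38, so 544 ≡ 38 (mod 46).
(0 + 38) mod 46 = 38.

38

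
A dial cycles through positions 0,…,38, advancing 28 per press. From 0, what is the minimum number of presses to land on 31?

The inverse of 28 mod 39 is 7 (since 28·7 = 196 ≡ 1).
So x ≡ 7·31 = 217 ≡ 22 (mod 39).
Check: 28·22 = 616 = 15·39 + 31.

22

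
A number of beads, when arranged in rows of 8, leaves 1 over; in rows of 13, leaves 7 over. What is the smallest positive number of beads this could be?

Since 13·5 ≡ 1 (mod 8), take x = 7 + 13·((1−7)·5 mod 8) = 7 + 13·2 = 33.
Check: 33 mod 8 = 1, 33 mod 13 = 7.

33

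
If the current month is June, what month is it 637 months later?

July

637 − 53·12 = 1, so 637 ≡ 1 (mod 12).
June + 1 month → July.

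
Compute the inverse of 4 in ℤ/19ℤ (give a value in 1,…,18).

19 = 4·4 + 3
4 = 1·3 + 1
3 = 3·1 + 0
Back-substituting gives 4·5 ≡ 1 (mod 19).

5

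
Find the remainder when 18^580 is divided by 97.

By repeated squaring mod 97: 18^1≡18, 18^2≡33, 18^4≡22, 18^8≡96, 18^16≡1, 18^32≡1, 18^64≡1, 18^128≡1, 18^256≡1, 18^512≡1.
580 = 4 + 64 + 512, so 18^580 ≡ 22·1·1 ≡ 22 (mod 97).

22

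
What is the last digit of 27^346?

9

Last digits of 7^n: 7, 9, 3, 1 (period 4).
346 leaves remainder 2 on division by 4, so 27^346 ends in 9.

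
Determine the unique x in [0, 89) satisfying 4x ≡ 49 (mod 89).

79

4⁻¹ ≡ 67 (mod 89) because 4·67 = 268 = 3·89 + 1.
Multiplying both sides by 67: x ≡ 67·49 = 3283 ≡ 79 (mod 89).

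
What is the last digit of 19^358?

The units digit of 19^n cycles with period 2: 9, 1, …
358 leaves remainder 0 on division by 2, so 19^358 ends in 1.

1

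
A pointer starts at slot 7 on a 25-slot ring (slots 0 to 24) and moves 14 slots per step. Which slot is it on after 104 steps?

13

104·14 = 1456.
1456 − 58·25 = 6, so 1456 ≡ 6 (mod 25).
(7 + 6) mod 25 = 13.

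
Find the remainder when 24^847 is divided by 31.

Successive squares of 24 mod 31: 24^1≡24, 24^2≡18, 24^4≡14, 24^8≡10, 24^16≡7, 24^32≡18, 24^64≡14, 24^128≡10, 24^256≡7, 24^512≡18.
Since 847 = 1 + 2 + 4 + 8 + 64 + 256 + 512 in binary, 24^847 ≡ 24·18·14·10·14·7·18 ≡ 3 (mod 31).

3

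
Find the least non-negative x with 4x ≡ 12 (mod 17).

4⁻¹ ≡ 13 (mod 17) because 4·13 = 52 = 3·17 + 1.
So x ≡ 13·12 = 156 ≡ 3 (mod 17).

3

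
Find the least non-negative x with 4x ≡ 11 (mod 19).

17

4⁻¹ ≡ 5 (mod 19) because 4·5 = 20 = 1·19 + 1.
Multiplying both sides by 5: x ≡ 5·11 = 55 ≡ 17 (mod 19).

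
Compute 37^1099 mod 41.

10

By repeated squaring mod 41: 37^1≡37, 37^2≡16, 37^4≡10, 37^8≡18, 37^16≡37, 37^32≡16, 37^64≡10, 37^128≡18, 37^256≡37, 37^512≡16, 37^1024≡10.
1099 = 1 + 2 + 8 + 64 + 1024, so 37^1099 ≡ 37·16·18·10·10 ≡ 10 (mod 41).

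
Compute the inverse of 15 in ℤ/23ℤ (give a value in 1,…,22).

20

15·20 = 300 = 13·23 + 1, so 15⁻¹ ≡ 20 (mod 23).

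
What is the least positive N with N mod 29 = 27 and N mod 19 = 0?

x ≡ 0 (mod 19) gives x ∈ {0, 19, 38, 57, 76, 95, 114}.
The first of these with x mod 29 = 27 is 114.

114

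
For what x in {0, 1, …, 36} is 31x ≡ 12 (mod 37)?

The inverse of 31 mod 37 is 6 (since 31·6 = 186 ≡ 1).
So x ≡ 6·12 = 72 ≡ 35 (mod 37).

35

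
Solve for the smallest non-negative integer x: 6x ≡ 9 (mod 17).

10

The inverse of 6 mod 17 is 3 (since 6·3 = 18 ≡ 1).
So x ≡ 3·9 = 27 ≡ 10 (mod 17).
Check: 6·10 = 60 = 3·17 + 9.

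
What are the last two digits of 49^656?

Successive squares of 49 mod 100: 49^1≡49, 49^2≡1, 49^4≡1, 49^8≡1, 49^16≡1, 49^32≡1, 49^64≡1, 49^128≡1, 49^256≡1, 49^512≡1.
Since 656 = 16 + 128 + 512 in binary, 49^656 ≡ 1·1·1 ≡ 1 (mod 100).

01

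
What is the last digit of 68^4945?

Powers of 8 mod 10 repeat with period 4: 8, 4, 2, 6.
4945 leaves remainder 1 on division by 4, so 68^4945 ends in 8.

8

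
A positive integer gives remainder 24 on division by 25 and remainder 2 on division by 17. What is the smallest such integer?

274

x ≡ 2 (mod 17) gives x ∈ {2, 19, 36, 53, 70, 87, 104, 121, …}.
The first of these with x mod 25 = 24 is 274.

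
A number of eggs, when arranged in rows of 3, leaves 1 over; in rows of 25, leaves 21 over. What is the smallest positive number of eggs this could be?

Since 25·1 ≡ 1 (mod 3), take x = 21 + 25·((1−21)·1 mod 3) = 21 + 25·1 = 46.
Check: 46 mod 3 = 1, 46 mod 25 = 21.

46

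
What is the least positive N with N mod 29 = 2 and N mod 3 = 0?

60

x ≡ 0 (mod 3) gives x ∈ {0, 3, 6, 9, 12, 15, 18, 21, …}.
The first of these with x mod 29 = 2 is 60.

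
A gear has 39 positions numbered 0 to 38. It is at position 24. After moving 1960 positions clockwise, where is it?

34

1960 mod 39 = 10 (since 50·39 = 1950).
(24 + 10) mod 39 = 34.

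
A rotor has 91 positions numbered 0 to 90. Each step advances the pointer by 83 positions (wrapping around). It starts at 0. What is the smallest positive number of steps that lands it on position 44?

83⁻¹ ≡ 34 (mod 91) because 83·34 = 2822 = 31·91 + 1.
Multiplying both sides by 34: x ≡ 34·44 = 1496 ≡ 40 (mod 91).
Check: 83·40 = 3320 = 36·91 + 44.

40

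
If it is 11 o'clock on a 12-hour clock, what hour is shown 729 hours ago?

2

729 − 60·12 = 9, so 729 ≡ 9 (mod 12).
11 − 9 → 2 on a 12-hour dial.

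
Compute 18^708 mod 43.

21

Square-and-reduce mod 43: 18^1≡18, 18^2≡23, 18^4≡13, 18^8≡40, 18^16≡9, 18^32≡38, 18^64≡25, 18^128≡23, 18^256≡13, 18^512≡40.
Since 708 = 4 + 64 + 128 + 512 in binary, 18^708 ≡ 13·25·23·40 ≡ 21 (mod 43).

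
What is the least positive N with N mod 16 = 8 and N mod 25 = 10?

360

x ≡ 8 (mod 16) gives x ∈ {8, 24, 40, 56, 72, 88, 104, 120, …}.
The first of these with x mod 25 = 10 is 360.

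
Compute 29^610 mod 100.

1

By repeated squaring mod 100: 29^1≡29, 29^2≡41, 29^4≡81, 29^8≡61, 29^16≡21, 29^32≡41, 29^64≡81, 29^128≡61, 29^256≡21, 29^512≡41.
610 = 2 + 32 + 64 + 512, so 29^610 ≡ 41·41·81·41 ≡ 1 (mod 100).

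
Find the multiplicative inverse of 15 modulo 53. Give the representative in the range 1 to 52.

15·46 = 690 = 13·53 + 1, so 15⁻¹ ≡ 46 (mod 53).

46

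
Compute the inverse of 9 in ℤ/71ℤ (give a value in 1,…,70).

71 = 7·9 + 8
9 = 1·8 + 1
8 = 8·1 + 0
Back-substituting gives 9·8 ≡ 1 (mod 71).

8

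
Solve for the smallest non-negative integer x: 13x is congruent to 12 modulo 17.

14

13⁻¹ ≡ 4 (mod 17) because 13·4 = 52 = 3·17 + 1.
Multiplying both sides by 4: x ≡ 4·12 = 48 ≡ 14 (mod 17).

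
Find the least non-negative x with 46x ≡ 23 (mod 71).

36

The inverse of 46 mod 71 is 17 (since 46·17 = 782 ≡ 1).
So x ≡ 17·23 = 391 ≡ 36 (mod 71).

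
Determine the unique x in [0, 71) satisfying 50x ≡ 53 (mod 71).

The inverse of 50 mod 71 is 27 (since 50·27 = 1350 ≡ 1).
Multiplying both sides by 27: x ≡ 27·53 = 1431 ≡ 11 (mod 71).

11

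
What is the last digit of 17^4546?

The units digit of 17^n cycles with period 4: 7, 9, 3, 1, …
4546 leaves remainder 2 on division by 4, so 17^4546 ends in 9.

9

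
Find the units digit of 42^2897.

2

Powers of 2 mod 10 repeat with period 4: 2, 4, 8, 6.
2897 leaves remainder 1 on division by 4, so 42^2897 ends in 2.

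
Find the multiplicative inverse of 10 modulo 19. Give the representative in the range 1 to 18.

2

10·2 = 20 = 1·19 + 1, so 10⁻¹ ≡ 2 (mod 19).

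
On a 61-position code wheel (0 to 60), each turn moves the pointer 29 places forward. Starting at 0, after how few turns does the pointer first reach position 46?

10

29⁻¹ ≡ 40 (mod 61) because 29·40 = 1160 = 19·61 + 1.
So x ≡ 40·46 = 1840 ≡ 10 (mod 61).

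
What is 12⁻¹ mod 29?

17

29 = 2·12 + 5
12 = 2·5 + 2
5 = 2·2 + 1
2 = 2·1 + 0
Back-substituting gives 12·17 ≡ 1 (mod 29).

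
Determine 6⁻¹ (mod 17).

6·3 = 18 = 1·17 + 1, so 6⁻¹ ≡ 3 (mod 17).

3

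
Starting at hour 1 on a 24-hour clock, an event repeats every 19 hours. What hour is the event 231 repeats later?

231·19 = 4389.
4389 − 182·24 = 21, so 4389 ≡ 21 (mod 24).
(1 + 21) mod 24 = 22.

22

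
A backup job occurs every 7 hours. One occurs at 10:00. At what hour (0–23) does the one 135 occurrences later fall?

19

135·7 = 945.
945 − 39·24 = 9, so 945 ≡ 9 (mod 24).
(10 + 9) mod 24 = 19.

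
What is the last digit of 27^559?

Last digits of 7^n: 7, 9, 3, 1 (period 4).
559 leaves remainder 3 on division by 4, so 27^559 ends in 3.

3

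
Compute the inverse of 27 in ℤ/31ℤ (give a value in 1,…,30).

27·23 = 621 = 20·31 + 1, so 27⁻¹ ≡ 23 (mod 31).

23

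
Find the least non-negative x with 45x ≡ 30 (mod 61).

21

The inverse of 45 mod 61 is 19 (since 45·19 = 855 ≡ 1).
So x ≡ 19·30 = 570 ≡ 21 (mod 61).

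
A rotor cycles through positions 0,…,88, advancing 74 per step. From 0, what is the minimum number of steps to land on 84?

74⁻¹ ≡ 83 (mod 89) because 74·83 = 6142 = 69·89 + 1.
So x ≡ 83·84 = 6972 ≡ 30 (mod 89).

30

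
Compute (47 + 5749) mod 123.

5749 mod 123 = 91 (since 46·123 = 5658).
(47 + 91) mod 123 = 15.

15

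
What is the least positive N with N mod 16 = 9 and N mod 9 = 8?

89

x ≡ 8 (mod 9) gives x ∈ {8, 17, 26, 35, 44, 53, 62, 71, …}.
The first of these with x mod 16 = 9 is 89.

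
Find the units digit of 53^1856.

1

Powers of 3 mod 10 repeat with period 4: 3, 9, 7, 1.
1856 leaves remainder 0 on division by 4, so 53^1856 ends in 1.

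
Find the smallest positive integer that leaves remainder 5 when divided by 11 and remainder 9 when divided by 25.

x ≡ 5 (mod 11) gives x ∈ {5, 16, 27, 38, 49, 60, 71, 82, …}.
The first of these with x mod 25 = 9 is 159.

159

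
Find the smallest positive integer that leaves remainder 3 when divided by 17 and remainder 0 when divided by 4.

x ≡ 0 (mod 4) gives x ∈ {0, 4, 8, 12, 16, 20}.
The first of these with x mod 17 = 3 is 20.

20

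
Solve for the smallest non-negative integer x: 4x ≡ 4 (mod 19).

4⁻¹ ≡ 5 (mod 19) because 4·5 = 20 = 1·19 + 1.
So x ≡ 5·4 = 20 ≡ 1 (mod 19).

1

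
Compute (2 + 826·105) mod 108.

8

826·105 = 86730.
Dividing 86730 by 108 gives quotient 803 and remainder 6.
(2 + 6) mod 108 = 8.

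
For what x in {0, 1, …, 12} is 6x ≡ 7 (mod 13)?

12

6⁻¹ ≡ 11 (mod 13) because 6·11 = 66 = 5·13 + 1.
Multiplying both sides by 11: x ≡ 11·7 = 77 ≡ 12 (mod 13).
Check: 6·12 = 72 = 5·13 + 7.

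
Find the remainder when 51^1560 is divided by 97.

75

Square-and-reduce mod 97: 51^1≡51, 51^2≡79, 51^4≡33, 51^8≡22, 51^16≡96, 51^32≡1, 51^64≡1, 51^128≡1, 51^256≡1, 51^512≡1, 51^1024≡1.
Since 1560 = 8 + 16 + 512 + 1024 in binary, 51^1560 ≡ 22·96·1·1 ≡ 75 (mod 97).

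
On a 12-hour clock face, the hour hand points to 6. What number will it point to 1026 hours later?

1026 = 85·12 + 6, so 1026 mod 12 = 6.
6 + 6 → 12 on a 12-hour dial.

12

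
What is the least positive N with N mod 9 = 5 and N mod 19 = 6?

x ≡ 5 (mod 9) gives x ∈ {5, 14, 23, 32, 41, 50, 59, 68, …}.
The first of these with x mod 19 = 6 is 158.

158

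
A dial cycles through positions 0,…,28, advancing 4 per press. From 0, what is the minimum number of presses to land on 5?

23

4⁻¹ ≡ 22 (mod 29) because 4·22 = 88 = 3·29 + 1.
So x ≡ 22·5 = 110 ≡ 23 (mod 29).
Check: 4·23 = 92 = 3·29 + 5.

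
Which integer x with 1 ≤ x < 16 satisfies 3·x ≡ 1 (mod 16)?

3·11 = 33 = 2·16 + 1, so 3⁻¹ ≡ 11 (mod 16).

11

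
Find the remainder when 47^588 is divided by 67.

Successive squares of 47 mod 67: 47^1≡47, 47^2≡65, 47^4≡4, 47^8≡16, 47^16≡55, 47^32≡10, 47^64≡33, 47^128≡17, 47^256≡21, 47^512≡39.
Since 588 = 4 + 8 + 64 + 512 in binary, 47^588 ≡ 4·16·33·39 ≡ 25 (mod 67).

25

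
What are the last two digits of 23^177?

Successive squares of 23 mod 100: 23^1≡23, 23^2≡29, 23^4≡41, 23^8≡81, 23^16≡61, 23^32≡21, 23^64≡41, 23^128≡81.
Since 177 = 1 + 16 + 32 + 128 in binary, 23^177 ≡ 23·61·21·81 ≡ 3 (mod 100).

03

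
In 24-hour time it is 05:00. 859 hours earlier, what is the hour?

859 − 35·24 = 19, so 859 ≡ 19 (mod 24).
(5 − 19) mod 24 = 10.

10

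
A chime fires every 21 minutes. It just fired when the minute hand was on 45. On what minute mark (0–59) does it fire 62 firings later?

27

62·21 = 1302.
1302 = 21·60 + 42, so 1302 mod 60 = 42.
(45 + 42) mod 60 = 27.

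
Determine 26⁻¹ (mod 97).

56

97 = 3·26 + 19
26 = 1·19 + 7
19 = 2·7 + 5
7 = 1·5 + 2
5 = 2·2 + 1
2 = 2·1 + 0
Back-substituting gives 26·56 ≡ 1 (mod 97).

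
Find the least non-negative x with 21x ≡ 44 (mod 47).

The inverse of 21 mod 47 is 9 (since 21·9 = 189 ≡ 1).
Multiplying both sides by 9: x ≡ 9·44 = 396 ≡ 20 (mod 47).

20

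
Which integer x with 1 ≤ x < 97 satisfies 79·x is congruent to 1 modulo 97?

70

79·70 = 5530 = 57·97 + 1, so 79⁻¹ ≡ 70 (mod 97).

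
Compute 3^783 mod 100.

27

Square-and-reduce mod 100: 3^1≡3, 3^2≡9, 3^4≡81, 3^8≡61, 3^16≡21, 3^32≡41, 3^64≡81, 3^128≡61, 3^256≡21, 3^512≡41.
783 = 1 + 2 + 4 + 8 + 256 + 512, so 3^783 ≡ 3·9·81·61·21·41 ≡ 27 (mod 100).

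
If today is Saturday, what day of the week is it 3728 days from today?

Wednesday

3728 − 532·7 = 4, so 3728 ≡ 4 (mod 7).
Saturday + 4 days → Wednesday.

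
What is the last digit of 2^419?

Last digits of 2^n: 2, 4, 8, 6 (period 4).
419 mod 4 = 3, so the last digit matches 2^3 = 8.

8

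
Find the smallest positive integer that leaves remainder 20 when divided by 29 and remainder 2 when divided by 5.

Since 5·6 ≡ 1 (mod 29), take x = 2 + 5·((20−2)·6 mod 29) = 2 + 5·21 = 107.
Check: 107 mod 29 = 20, 107 mod 5 = 2.

107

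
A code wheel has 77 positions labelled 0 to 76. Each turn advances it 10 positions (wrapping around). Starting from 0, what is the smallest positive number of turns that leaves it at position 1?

77 = 7·10 + 7
10 = 1·7 + 3
7 = 2·3 + 1
3 = 3·1 + 0
Back-substituting gives 10·54 ≡ 1 (mod 77).

54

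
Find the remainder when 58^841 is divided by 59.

By repeated squaring mod 59: 58^1≡58, 58^2≡1, 58^4≡1, 58^8≡1, 58^16≡1, 58^32≡1, 58^64≡1, 58^128≡1, 58^256≡1, 58^512≡1.
841 = 1 + 8 + 64 + 256 + 512, so 58^841 ≡ 58·1·1·1·1 ≡ 58 (mod 59).

58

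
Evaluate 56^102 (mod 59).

Square-and-reduce mod 59: 56^1≡56, 56^2≡9, 56^4≡22, 56^8≡12, 56^16≡26, 56^32≡27, 56^64≡21.
Since 102 = 2 + 4 + 32 + 64 in binary, 56^102 ≡ 9·22·27·21 ≡ 48 (mod 59).

48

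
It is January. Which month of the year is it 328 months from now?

328 = 27·12 + 4, so 328 mod 12 = 4.
January + 4 months → May.

May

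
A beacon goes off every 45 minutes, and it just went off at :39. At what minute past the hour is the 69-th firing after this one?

69·45 = 3105.
3105 − 51·60 = 45, so 3105 ≡ 45 (mod 60).
(39 + 45) mod 60 = 24.

24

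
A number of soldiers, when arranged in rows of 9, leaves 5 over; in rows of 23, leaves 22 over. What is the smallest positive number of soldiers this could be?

68

x ≡ 5 (mod 9) gives x ∈ {5, 14, 23, 32, 41, 50, 59, 68}.
The first of these with x mod 23 = 22 is 68.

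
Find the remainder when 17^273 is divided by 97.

Square-and-reduce mod 97: 17^1≡17, 17^2≡95, 17^4≡4, 17^8≡16, 17^16≡62, 17^32≡61, 17^64≡35, 17^128≡61, 17^256≡35.
Since 273 = 1 + 16 + 256 in binary, 17^273 ≡ 17·62·35 ≡ 30 (mod 97).

30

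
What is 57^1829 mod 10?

7

Last digits of 7^n: 7, 9, 3, 1 (period 4).
1829 leaves remainder 1 on division by 4, so 57^1829 ends in 7.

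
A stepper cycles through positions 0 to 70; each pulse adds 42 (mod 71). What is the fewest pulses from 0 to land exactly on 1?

42·22 = 924 = 13·71 + 1, so 42⁻¹ ≡ 22 (mod 71).

22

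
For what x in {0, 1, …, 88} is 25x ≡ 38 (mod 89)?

30

The inverse of 25 mod 89 is 57 (since 25·57 = 1425 ≡ 1).
So x ≡ 57·38 = 2166 ≡ 30 (mod 89).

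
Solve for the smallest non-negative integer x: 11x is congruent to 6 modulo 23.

11

The inverse of 11 mod 23 is 21 (since 11·21 = 231 ≡ 1).
Multiplying both sides by 21: x ≡ 21·6 = 126 ≡ 11 (mod 23).
Check: 11·11 = 121 = 5·23 + 6.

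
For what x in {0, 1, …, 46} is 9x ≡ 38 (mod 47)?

46

9⁻¹ ≡ 21 (mod 47) because 9·21 = 189 = 4·47 + 1.
Multiplying both sides by 21: x ≡ 21·38 = 798 ≡ 46 (mod 47).
Check: 9·46 = 414 = 8·47 + 38.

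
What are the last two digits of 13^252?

Successive squares of 13 mod 100: 13^1≡13, 13^2≡69, 13^4≡61, 13^8≡21, 13^16≡41, 13^32≡81, 13^64≡61, 13^128≡21.
252 = 4 + 8 + 16 + 32 + 64 + 128, so 13^252 ≡ 61·21·41·81·61·21 ≡ 81 (mod 100).

81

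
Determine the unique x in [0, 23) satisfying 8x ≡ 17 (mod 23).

5

8⁻¹ ≡ 3 (mod 23) because 8·3 = 24 = 1·23 + 1.
So x ≡ 3·17 = 51 ≡ 5 (mod 23).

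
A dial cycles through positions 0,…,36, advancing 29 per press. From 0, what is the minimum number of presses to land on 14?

26

29⁻¹ ≡ 23 (mod 37) because 29·23 = 667 = 18·37 + 1.
So x ≡ 23·14 = 322 ≡ 26 (mod 37).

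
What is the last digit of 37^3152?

Last digits of 7^n: 7, 9, 3, 1 (period 4).
3152 leaves remainder 0 on division by 4, so 37^3152 ends in 1.

1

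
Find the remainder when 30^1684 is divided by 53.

1

Successive squares of 30 mod 53: 30^1≡30, 30^2≡52, 30^4≡1, 30^8≡1, 30^16≡1, 30^32≡1, 30^64≡1, 30^128≡1, 30^256≡1, 30^512≡1, 30^1024≡1.
1684 = 4 + 16 + 128 + 512 + 1024, so 30^1684 ≡ 1·1·1·1·1 ≡ 1 (mod 53).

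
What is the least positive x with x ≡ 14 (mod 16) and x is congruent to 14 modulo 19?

x ≡ 14 (mod 16) gives x ∈ {14}.
The first of these with x mod 19 = 14 is 14.

14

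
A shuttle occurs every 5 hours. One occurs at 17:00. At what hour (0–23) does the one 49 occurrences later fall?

49·5 = 245.
245 mod 24 = 5 (since 10·24 = 240).
(17 + 5) mod 24 = 22.

22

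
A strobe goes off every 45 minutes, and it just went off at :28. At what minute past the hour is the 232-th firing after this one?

28

232·45 = 10440.
10440 = 174·60 + 0, so 10440 mod 60 = 0.
(28 + 0) mod 60 = 28.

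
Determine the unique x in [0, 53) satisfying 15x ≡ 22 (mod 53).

15⁻¹ ≡ 46 (mod 53) because 15·46 = 690 = 13·53 + 1.
Multiplying both sides by 46: x ≡ 46·22 = 1012 ≡ 5 (mod 53).
Check: 15·5 = 75 = 1·53 + 22.

5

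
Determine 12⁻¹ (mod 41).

24

41 = 3·12 + 5
12 = 2·5 + 2
5 = 2·2 + 1
2 = 2·1 + 0
Back-substituting gives 12·24 ≡ 1 (mod 41).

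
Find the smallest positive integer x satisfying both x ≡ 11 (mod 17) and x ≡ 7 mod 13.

Since 13·4 ≡ 1 (mod 17), take x = 7 + 13·((11−7)·4 mod 17) = 7 + 13·16 = 215.
Check: 215 mod 17 = 11, 215 mod 13 = 7.

215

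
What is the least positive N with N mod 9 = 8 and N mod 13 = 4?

x ≡ 8 (mod 9) gives x ∈ {8, 17}.
The first of these with x mod 13 = 4 is 17.

17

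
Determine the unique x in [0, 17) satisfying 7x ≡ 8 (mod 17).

6

7⁻¹ ≡ 5 (mod 17) because 7·5 = 35 = 2·17 + 1.
Multiplying both sides by 5: x ≡ 5·8 = 40 ≡ 6 (mod 17).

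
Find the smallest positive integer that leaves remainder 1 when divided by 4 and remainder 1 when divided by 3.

1

Since 3·3 ≡ 1 (mod 4), take x = 1 + 3·((1−1)·3 mod 4) = 1 + 3·0 = 1.
Check: 1 mod 4 = 1, 1 mod 3 = 1.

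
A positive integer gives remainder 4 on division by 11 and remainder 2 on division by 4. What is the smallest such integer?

26

Since 4·3 ≡ 1 (mod 11), take x = 2 + 4·((4−2)·3 mod 11) = 2 + 4·6 = 26.
Check: 26 mod 11 = 4, 26 mod 4 = 2.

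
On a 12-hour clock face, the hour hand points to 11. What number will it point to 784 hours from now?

784 mod 12 = 4 (since 65·12 = 780).
11 + 4 → 3 on a 12-hour dial.

3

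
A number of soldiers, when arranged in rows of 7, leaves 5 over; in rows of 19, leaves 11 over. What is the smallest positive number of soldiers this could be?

x ≡ 5 (mod 7) gives x ∈ {5, 12, 19, 26, 33, 40, 47, 54, …}.
The first of these with x mod 19 = 11 is 68.

68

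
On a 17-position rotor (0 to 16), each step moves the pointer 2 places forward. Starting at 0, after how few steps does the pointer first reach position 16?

The inverse of 2 mod 17 is 9 (since 2·9 = 18 ≡ 1).
So x ≡ 9·16 = 144 ≡ 8 (mod 17).
Check: 2·8 = 16 = 0·17 + 16.

8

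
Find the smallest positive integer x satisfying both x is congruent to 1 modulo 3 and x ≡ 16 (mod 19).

16

Since 19·1 ≡ 1 (mod 3), take x = 16 + 19·((1−16)·1 mod 3) = 16 + 19·0 = 16.
Check: 16 mod 3 = 1, 16 mod 19 = 16.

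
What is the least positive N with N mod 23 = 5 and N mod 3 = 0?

Since 3·8 ≡ 1 (mod 23), take x = 0 + 3·((5−0)·8 mod 23) = 0 + 3·17 = 51.
Check: 51 mod 23 = 5, 51 mod 3 = 0.

51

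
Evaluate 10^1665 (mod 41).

Successive squares of 10 mod 41: 10^1≡10, 10^2≡18, 10^4≡37, 10^8≡16, 10^16≡10, 10^32≡18, 10^64≡37, 10^128≡16, 10^256≡10, 10^512≡18, 10^1024≡37.
Since 1665 = 1 + 128 + 512 + 1024 in binary, 10^1665 ≡ 10·16·18·37 ≡ 1 (mod 41).

1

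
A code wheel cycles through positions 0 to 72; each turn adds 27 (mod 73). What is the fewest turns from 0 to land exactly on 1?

46

27·46 = 1242 = 17·73 + 1, so 27⁻¹ ≡ 46 (mod 73).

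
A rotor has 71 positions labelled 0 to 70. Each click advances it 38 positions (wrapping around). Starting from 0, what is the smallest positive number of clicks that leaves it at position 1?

43

38·43 = 1634 = 23·71 + 1, so 38⁻¹ ≡ 43 (mod 71).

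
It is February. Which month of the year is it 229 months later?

Dividing 229 by 12 gives quotient 19 and remainder 1.
February + 1 month → March.

March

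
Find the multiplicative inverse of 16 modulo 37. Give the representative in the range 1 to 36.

7

16·7 = 112 = 3·37 + 1, so 16⁻¹ ≡ 7 (mod 37).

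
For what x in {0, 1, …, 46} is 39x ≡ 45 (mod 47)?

12

The inverse of 39 mod 47 is 41 (since 39·41 = 1599 ≡ 1).
So x ≡ 41·45 = 1845 ≡ 12 (mod 47).
Check: 39·12 = 468 = 9·47 + 45.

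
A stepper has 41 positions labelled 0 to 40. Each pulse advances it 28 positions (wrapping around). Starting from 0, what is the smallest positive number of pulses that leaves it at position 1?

41 = 1·28 + 13
28 = 2·13 + 2
13 = 6·2 + 1
2 = 2·1 + 0
Back-substituting gives 28·22 ≡ 1 (mod 41).

22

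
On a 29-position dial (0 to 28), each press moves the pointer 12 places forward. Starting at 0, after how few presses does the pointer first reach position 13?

18

The inverse of 12 mod 29 is 17 (since 12·17 = 204 ≡ 1).
Multiplying both sides by 17: x ≡ 17·13 = 221 ≡ 18 (mod 29).
Check: 12·18 = 216 = 7·29 + 13.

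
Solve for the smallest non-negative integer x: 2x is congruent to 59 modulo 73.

66

The inverse of 2 mod 73 is 37 (since 2·37 = 74 ≡ 1).
Multiplying both sides by 37: x ≡ 37·59 = 2183 ≡ 66 (mod 73).
Check: 2·66 = 132 = 1·73 + 59.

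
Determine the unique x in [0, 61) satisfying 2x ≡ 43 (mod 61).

52

The inverse of 2 mod 61 is 31 (since 2·31 = 62 ≡ 1).
Multiplying both sides by 31: x ≡ 31·43 = 1333 ≡ 52 (mod 61).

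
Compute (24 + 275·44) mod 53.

275·44 = 12100.
12100 mod 53 = 16 (since 228·53 = 12084).
(24 + 16) mod 53 = 40.

40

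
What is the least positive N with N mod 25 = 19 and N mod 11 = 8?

Since 11·16 ≡ 1 (mod 25), take x = 8 + 11·((19−8)·16 mod 25) = 8 + 11·1 = 19.
Check: 19 mod 25 = 19, 19 mod 11 = 8.

19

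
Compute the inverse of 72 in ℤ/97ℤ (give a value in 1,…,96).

72·31 = 2232 = 23·97 + 1, so 72⁻¹ ≡ 31 (mod 97).

31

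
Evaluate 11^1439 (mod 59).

23

Square-and-reduce mod 59: 11^1≡11, 11^2≡3, 11^4≡9, 11^8≡22, 11^16≡12, 11^32≡26, 11^64≡27, 11^128≡21, 11^256≡28, 11^512≡17, 11^1024≡53.
1439 = 1 + 2 + 4 + 8 + 16 + 128 + 256 + 1024, so 11^1439 ≡ 11·3·9·22·12·21·28·53 ≡ 23 (mod 59).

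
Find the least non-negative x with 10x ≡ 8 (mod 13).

6

The inverse of 10 mod 13 is 4 (since 10·4 = 40 ≡ 1).
Multiplying both sides by 4: x ≡ 4·8 = 32 ≡ 6 (mod 13).
Check: 10·6 = 60 = 4·13 + 8.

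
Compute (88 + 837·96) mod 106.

837·96 = 80352.
80352 mod 106 = 4 (since 758·106 = 80348).
(88 + 4) mod 106 = 92.

92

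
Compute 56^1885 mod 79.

Successive squares of 56 mod 79: 56^1≡56, 56^2≡55, 56^4≡23, 56^8≡55, 56^16≡23, 56^32≡55, 56^64≡23, 56^128≡55, 56^256≡23, 56^512≡55, 56^1024≡23.
1885 = 1 + 4 + 8 + 16 + 64 + 256 + 512 + 1024, so 56^1885 ≡ 56·23·55·23·23·23·55·23 ≡ 56 (mod 79).

56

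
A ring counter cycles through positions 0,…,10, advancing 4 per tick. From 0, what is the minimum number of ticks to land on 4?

The inverse of 4 mod 11 is 3 (since 4·3 = 12 ≡ 1).
So x ≡ 3·4 = 12 ≡ 1 (mod 11).
Check: 4·1 = 4 = 0·11 + 4.

1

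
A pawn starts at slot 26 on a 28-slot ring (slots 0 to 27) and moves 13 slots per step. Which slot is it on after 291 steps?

1

291·13 = 3783.
Dividing 3783 by 28 gives quotient 135 and remainder 3.
(26 + 3) mod 28 = 1.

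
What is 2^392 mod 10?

6

The units digit of 2^n cycles with period 4: 2, 4, 8, 6, …
392 leaves remainder 0 on division by 4, so 2^392 ends in 6.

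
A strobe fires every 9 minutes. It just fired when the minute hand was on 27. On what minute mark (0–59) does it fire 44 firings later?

3

44·9 = 396.
396 − 6·60 = 36, so 396 ≡ 36 (mod 60).
(27 + 36) mod 60 = 3.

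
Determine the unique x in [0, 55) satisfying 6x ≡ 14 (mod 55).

39

6⁻¹ ≡ 46 (mod 55) because 6·46 = 276 = 5·55 + 1.
Multiplying both sides by 46: x ≡ 46·14 = 644 ≡ 39 (mod 55).
Check: 6·39 = 234 = 4·55 + 14.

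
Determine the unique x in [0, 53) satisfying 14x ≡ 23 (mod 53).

14⁻¹ ≡ 19 (mod 53) because 14·19 = 266 = 5·53 + 1.
Multiplying both sides by 19: x ≡ 19·23 = 437 ≡ 13 (mod 53).

13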